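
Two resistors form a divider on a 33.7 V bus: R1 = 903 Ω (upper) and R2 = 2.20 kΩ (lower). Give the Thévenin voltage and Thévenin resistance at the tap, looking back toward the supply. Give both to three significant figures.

V_th = 23.9 V, R_th = 640 Ω

V_th is the open-circuit tap voltage: 33.7 × 2200/(903 + 2200) = 23.9 V.
With the supply zeroed, R1 and R2 appear in parallel from the tap: R_th = R1‖R2 = (903 × 2200)/3103 = 640 Ω.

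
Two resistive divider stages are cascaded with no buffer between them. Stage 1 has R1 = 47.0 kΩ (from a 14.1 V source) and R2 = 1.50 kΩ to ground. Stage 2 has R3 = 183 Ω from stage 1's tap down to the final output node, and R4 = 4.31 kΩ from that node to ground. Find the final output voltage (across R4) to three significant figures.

V_out ≈ 0.316 V

Stage 2 presents R3+R4 = 4493 Ω as a load on stage 1's tap.
Stage 1's lower leg becomes R2‖(R3+R4) = 1125 Ω, so V_mid = 14.1 × 1125/48120 = 0.3295 V.
Stage 2 is itself unloaded: V_out = V_mid × R4/(R3+R4) = 0.3295 × 4310/4493 = 0.316 V.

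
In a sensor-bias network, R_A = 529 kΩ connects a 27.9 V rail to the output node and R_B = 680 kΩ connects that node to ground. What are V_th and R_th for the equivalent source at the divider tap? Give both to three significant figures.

V_th is the open-circuit tap voltage: 27.9 × 680/(529 + 680) = 15.7 V.
With the supply zeroed, R_A and R_B appear in parallel from the tap: R_th = R_A‖R_B = (529 × 680)/1209 = 298 kΩ.

V_th = 15.7 V, R_th = 298 kΩ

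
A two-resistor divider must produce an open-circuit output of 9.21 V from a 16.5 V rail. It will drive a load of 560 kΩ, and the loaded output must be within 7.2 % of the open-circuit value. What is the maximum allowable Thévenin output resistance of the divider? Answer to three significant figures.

Loading drop = R_th/(R_th + R_L) ≤ 0.0720, so R_th ≤ R_L · ε/(1−ε) = 560 kΩ × 0.0720/0.9280 = 43.4 kΩ.
(Any R1, R2 with R2/(R1+R2) = 0.558 and R1‖R2 ≤ 43.4 kΩ will meet the spec.)

R_th ≤ 43.4 kΩ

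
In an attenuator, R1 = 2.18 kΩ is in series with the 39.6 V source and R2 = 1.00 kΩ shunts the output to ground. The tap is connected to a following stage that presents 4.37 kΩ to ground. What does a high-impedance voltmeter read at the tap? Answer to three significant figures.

V_out ≈ 10.8 V

The load sits in parallel with R2: R2‖R_L = (1.00 × 4.37) / (1.00 + 4.37) = 0.8138 kΩ.
V_out = 39.6 × 0.8138 / (2.18 + 0.8138) = 39.6 × 0.8138/2.994 = 10.8 V.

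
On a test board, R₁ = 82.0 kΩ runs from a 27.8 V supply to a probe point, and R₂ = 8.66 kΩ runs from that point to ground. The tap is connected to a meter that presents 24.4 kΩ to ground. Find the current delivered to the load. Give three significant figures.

I_L ≈ 0.0824 mA

R₂‖R_L = 6.392 kΩ; V_out = 27.8 × 6.392/88.39 = 2.010 V.
I_L = V_out / R_L = 2.010 / 24.4 kΩ = 0.0824 mA.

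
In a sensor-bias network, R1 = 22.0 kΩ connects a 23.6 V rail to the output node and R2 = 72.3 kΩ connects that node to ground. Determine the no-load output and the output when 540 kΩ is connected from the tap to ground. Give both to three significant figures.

Unloaded: 18.1 V; loaded: 17.5 V

Open-circuit: V = 23.6 × 72.3/(22.0 + 72.3) = 18.1 V.
With the load, R2 becomes R2‖R_L = 63.76 kΩ, so V = 23.6 × 63.76/85.76 = 17.5 V.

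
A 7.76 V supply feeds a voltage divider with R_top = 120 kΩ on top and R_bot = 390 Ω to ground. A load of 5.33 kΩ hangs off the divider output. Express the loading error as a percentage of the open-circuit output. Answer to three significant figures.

6.80 %

The divider's output (Thévenin) resistance is R_top‖R_bot = 388.7 Ω.
Fractional drop under load = R_th/(R_th + R_L) = 388.7 / (388.7 + 5330) = 0.06798.
So the output falls by 6.80 %.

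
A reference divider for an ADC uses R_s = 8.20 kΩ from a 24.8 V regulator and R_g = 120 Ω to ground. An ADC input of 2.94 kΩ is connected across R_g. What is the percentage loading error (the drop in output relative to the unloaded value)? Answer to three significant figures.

3.87 %

The divider's output (Thévenin) resistance is R_s‖R_g = 118.3 Ω.
Fractional drop under load = R_th/(R_th + R_L) = 118.3 / (118.3 + 2940) = 0.03867.
So the output falls by 3.87 %.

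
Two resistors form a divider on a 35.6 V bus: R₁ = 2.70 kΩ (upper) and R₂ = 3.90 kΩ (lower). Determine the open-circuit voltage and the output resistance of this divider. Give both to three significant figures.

V_th = 21.0 V, R_th = 1.60 kΩ

V_th is the open-circuit tap voltage: 35.6 × 3.90/(2.70 + 3.90) = 21.0 V.
With the supply zeroed, R₁ and R₂ appear in parallel from the tap: R_th = R₁‖R₂ = (2.70 × 3.90)/6.600 = 1.60 kΩ.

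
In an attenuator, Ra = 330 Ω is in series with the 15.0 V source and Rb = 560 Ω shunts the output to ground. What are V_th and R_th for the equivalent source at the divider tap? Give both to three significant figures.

V_th is the open-circuit tap voltage: 15.0 × 560/(330 + 560) = 9.44 V.
With the supply zeroed, Ra and Rb appear in parallel from the tap: R_th = Ra‖Rb = (330 × 560)/890.0 = 208 Ω.

V_th = 9.44 V, R_th = 208 Ω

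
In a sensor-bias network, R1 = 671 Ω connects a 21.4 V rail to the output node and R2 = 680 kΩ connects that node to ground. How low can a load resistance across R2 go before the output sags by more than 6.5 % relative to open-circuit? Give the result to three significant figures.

R_L(min) ≈ 9.64 kΩ

Output resistance R_th = R1‖R2 = (671 × 680000)/680700 = 670.3 Ω.
The fractional drop is R_th/(R_th + R_L); requiring this ≤ 0.0650 gives R_L ≥ R_th(1/0.0650 − 1) = 670.3 × 14.38 = 9.64 kΩ.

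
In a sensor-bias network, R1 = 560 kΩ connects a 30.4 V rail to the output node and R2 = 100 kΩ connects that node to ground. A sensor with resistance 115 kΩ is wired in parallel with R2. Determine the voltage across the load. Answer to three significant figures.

V_out ≈ 2.65 V

The load sits in parallel with R2: R2‖R_L = (100 × 115) / (100 + 115) = 53.49 kΩ.
V_out = 30.4 × 53.49 / (560 + 53.49) = 30.4 × 53.49/613.5 = 2.65 V.
(Unloaded it would have been 4.61 V.)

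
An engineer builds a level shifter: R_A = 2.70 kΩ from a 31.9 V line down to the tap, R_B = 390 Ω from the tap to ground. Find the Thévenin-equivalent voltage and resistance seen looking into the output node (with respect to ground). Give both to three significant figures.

V_th is the open-circuit tap voltage: 31.9 × 390/(2700 + 390) = 4.03 V.
With the supply zeroed, R_A and R_B appear in parallel from the tap: R_th = R_A‖R_B = (2700 × 390)/3090 = 341 Ω.

V_th = 4.03 V, R_th = 341 Ω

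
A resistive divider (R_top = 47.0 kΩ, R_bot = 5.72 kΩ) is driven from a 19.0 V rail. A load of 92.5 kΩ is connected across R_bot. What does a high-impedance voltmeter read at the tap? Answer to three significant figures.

V_out ≈ 1.95 V

The load sits in parallel with R_bot: R_bot‖R_L = (5.72 × 92.5) / (5.72 + 92.5) = 5.387 kΩ.
V_out = 19.0 × 5.387 / (47.0 + 5.387) = 19.0 × 5.387/52.39 = 1.95 V.
(Unloaded it would have been 2.06 V.)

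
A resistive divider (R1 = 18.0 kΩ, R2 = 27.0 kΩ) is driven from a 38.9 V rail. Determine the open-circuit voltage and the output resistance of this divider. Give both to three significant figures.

V_th = 23.3 V, R_th = 10.8 kΩ

V_th is the open-circuit tap voltage: 38.9 × 27.0/(18.0 + 27.0) = 23.3 V.
With the supply zeroed, R1 and R2 appear in parallel from the tap: R_th = R1‖R2 = (18.0 × 27.0)/45.00 = 10.8 kΩ.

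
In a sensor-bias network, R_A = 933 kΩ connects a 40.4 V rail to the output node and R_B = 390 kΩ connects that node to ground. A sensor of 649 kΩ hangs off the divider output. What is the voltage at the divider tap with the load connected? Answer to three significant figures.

The load sits in parallel with R_B: R_B‖R_L = (390 × 649) / (390 + 649) = 243.6 kΩ.
V_out = 40.4 × 243.6 / (933 + 243.6) = 40.4 × 243.6/1177 = 8.36 V.
(Unloaded it would have been 11.9 V.)

V_out ≈ 8.36 V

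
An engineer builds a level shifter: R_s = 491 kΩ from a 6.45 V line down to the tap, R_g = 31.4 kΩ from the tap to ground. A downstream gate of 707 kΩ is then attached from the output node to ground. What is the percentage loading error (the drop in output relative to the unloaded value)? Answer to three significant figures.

4.01 %

The divider's output (Thévenin) resistance is R_s‖R_g = 29.51 kΩ.
Fractional drop under load = R_th/(R_th + R_L) = 29.51 / (29.51 + 707) = 0.04007.
So the output falls by 4.01 %.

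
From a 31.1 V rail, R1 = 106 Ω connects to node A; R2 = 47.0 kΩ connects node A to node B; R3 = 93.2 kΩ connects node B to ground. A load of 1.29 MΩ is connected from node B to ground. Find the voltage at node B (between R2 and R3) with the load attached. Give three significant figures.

V ≈ 20.2 V

At node B, R3 is in parallel with the load: R3‖R_L = 86920 Ω.
Below node A the resistance is R2 + (R3‖R_L) = 133900 Ω, so V_A = 31.1 × 133900/134000 = 31.08 V.
Then V_B = V_A × (R3‖R_L)/(R2 + R3‖R_L) = 31.08 × 86920/133900 = 20.2 V.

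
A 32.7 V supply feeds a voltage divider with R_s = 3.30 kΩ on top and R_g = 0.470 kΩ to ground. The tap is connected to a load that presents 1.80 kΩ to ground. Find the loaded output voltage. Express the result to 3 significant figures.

V_out ≈ 3.32 V

The load sits in parallel with R_g: R_g‖R_L = (470 × 1800) / (470 + 1800) = 372.7 Ω.
V_out = 32.7 × 372.7 / (3300 + 372.7) = 32.7 × 372.7/3673 = 3.32 V.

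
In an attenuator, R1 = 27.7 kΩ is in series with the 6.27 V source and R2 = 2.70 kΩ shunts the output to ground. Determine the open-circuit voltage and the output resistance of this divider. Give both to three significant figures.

V_th = 0.557 V, R_th = 2.46 kΩ

V_th is the open-circuit tap voltage: 6.27 × 2.70/(27.7 + 2.70) = 0.557 V.
With the supply zeroed, R1 and R2 appear in parallel from the tap: R_th = R1‖R2 = (27.7 × 2.70)/30.40 = 2.46 kΩ.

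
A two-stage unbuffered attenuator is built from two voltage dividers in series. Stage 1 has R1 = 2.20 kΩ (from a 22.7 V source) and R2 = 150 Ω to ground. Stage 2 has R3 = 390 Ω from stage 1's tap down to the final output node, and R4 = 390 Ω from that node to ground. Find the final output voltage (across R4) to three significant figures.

Stage 2 presents R3+R4 = 780.0 Ω as a load on stage 1's tap.
Stage 1's lower leg becomes R2‖(R3+R4) = 125.8 Ω, so V_mid = 22.7 × 125.8/2326 = 1.228 V.
Stage 2 is itself unloaded: V_out = V_mid × R4/(R3+R4) = 1.228 × 390/780.0 = 0.614 V.

V_out ≈ 0.614 V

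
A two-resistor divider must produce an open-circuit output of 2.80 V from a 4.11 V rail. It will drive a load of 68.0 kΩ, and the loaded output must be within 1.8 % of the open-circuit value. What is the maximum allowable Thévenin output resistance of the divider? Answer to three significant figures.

R_th ≤ 1.25 kΩ

Loading drop = R_th/(R_th + R_L) ≤ 0.0180, so R_th ≤ R_L · ε/(1−ε) = 68.0 kΩ × 0.0180/0.9820 = 1.25 kΩ.
(Any R1, R2 with R2/(R1+R2) = 0.681 and R1‖R2 ≤ 1.25 kΩ will meet the spec.)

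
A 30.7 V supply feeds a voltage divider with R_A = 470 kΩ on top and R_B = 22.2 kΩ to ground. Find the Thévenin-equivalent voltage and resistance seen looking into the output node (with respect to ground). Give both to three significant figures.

V_th is the open-circuit tap voltage: 30.7 × 22.2/(470 + 22.2) = 1.38 V.
With the supply zeroed, R_A and R_B appear in parallel from the tap: R_th = R_A‖R_B = (470 × 22.2)/492.2 = 21.2 kΩ.

V_th = 1.38 V, R_th = 21.2 kΩ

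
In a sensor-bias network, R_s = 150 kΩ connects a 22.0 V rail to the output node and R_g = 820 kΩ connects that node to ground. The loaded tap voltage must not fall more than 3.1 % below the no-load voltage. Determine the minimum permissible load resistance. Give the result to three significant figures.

R_L(min) ≈ 3.96 MΩ

Output resistance R_th = R_s‖R_g = (150 × 820)/970.0 = 126.8 kΩ.
The fractional drop is R_th/(R_th + R_L); requiring this ≤ 0.0310 gives R_L ≥ R_th(1/0.0310 − 1) = 126.8 × 31.26 = 3.96 MΩ.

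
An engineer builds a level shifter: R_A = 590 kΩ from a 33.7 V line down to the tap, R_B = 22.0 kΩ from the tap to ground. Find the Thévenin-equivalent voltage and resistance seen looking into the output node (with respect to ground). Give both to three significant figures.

V_th is the open-circuit tap voltage: 33.7 × 22.0/(590 + 22.0) = 1.21 V.
With the supply zeroed, R_A and R_B appear in parallel from the tap: R_th = R_A‖R_B = (590 × 22.0)/612.0 = 21.2 kΩ.

V_th = 1.21 V, R_th = 21.2 kΩ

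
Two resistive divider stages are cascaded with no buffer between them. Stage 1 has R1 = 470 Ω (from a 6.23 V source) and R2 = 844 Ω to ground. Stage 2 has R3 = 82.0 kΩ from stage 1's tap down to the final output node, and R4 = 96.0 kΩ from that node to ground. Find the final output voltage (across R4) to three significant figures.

V_out ≈ 2.15 V

Stage 2 presents R3+R4 = 178000 Ω as a load on stage 1's tap.
Stage 1's lower leg becomes R2‖(R3+R4) = 840.0 Ω, so V_mid = 6.23 × 840.0/1310 = 3.995 V.
Stage 2 is itself unloaded: V_out = V_mid × R4/(R3+R4) = 3.995 × 96000/178000 = 2.15 V.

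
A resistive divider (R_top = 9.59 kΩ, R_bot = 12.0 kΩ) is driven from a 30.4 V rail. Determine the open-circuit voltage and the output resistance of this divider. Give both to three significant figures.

V_th is the open-circuit tap voltage: 30.4 × 12.0/(9.59 + 12.0) = 16.9 V.
With the supply zeroed, R_top and R_bot appear in parallel from the tap: R_th = R_top‖R_bot = (9.59 × 12.0)/21.59 = 5.33 kΩ.

V_th = 16.9 V, R_th = 5.33 kΩ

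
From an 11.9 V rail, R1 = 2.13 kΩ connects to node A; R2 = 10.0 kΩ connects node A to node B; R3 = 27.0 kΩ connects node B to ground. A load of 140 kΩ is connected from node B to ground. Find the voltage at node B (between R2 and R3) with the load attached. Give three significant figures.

At node B, R3 is in parallel with the load: R3‖R_L = 22.63 kΩ.
Below node A the resistance is R2 + (R3‖R_L) = 32.63 kΩ, so V_A = 11.9 × 32.63/34.76 = 11.17 V.
Then V_B = V_A × (R3‖R_L)/(R2 + R3‖R_L) = 11.17 × 22.63/32.63 = 7.75 V.

V ≈ 7.75 V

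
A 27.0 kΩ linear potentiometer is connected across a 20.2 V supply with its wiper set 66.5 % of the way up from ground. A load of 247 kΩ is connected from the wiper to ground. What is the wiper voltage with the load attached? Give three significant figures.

The wiper splits the pot into (1−α)R = 9.045 kΩ above and αR = 17.95 kΩ below.
Lower section ‖ load = 16.74 kΩ.
V_wiper = 20.2 × 16.74/(9.045 + 16.74) = 13.1 V.

V ≈ 13.1 V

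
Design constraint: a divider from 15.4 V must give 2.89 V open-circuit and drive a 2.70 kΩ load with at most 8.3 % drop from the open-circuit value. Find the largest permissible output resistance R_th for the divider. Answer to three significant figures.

R_th ≤ 244 Ω

Loading drop = R_th/(R_th + R_L) ≤ 0.0830, so R_th ≤ R_L · ε/(1−ε) = 2.70 kΩ × 0.0830/0.9170 = 244 Ω.
(Any R1, R2 with R2/(R1+R2) = 0.188 and R1‖R2 ≤ 244 Ω will meet the spec.)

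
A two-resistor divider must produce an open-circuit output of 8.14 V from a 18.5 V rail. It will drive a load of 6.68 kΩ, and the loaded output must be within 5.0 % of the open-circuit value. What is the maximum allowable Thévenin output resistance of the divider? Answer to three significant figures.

R_th ≤ 352 Ω

Loading drop = R_th/(R_th + R_L) ≤ 0.0500, so R_th ≤ R_L · ε/(1−ε) = 6.68 kΩ × 0.0500/0.9500 = 352 Ω.
(Any R1, R2 with R2/(R1+R2) = 0.440 and R1‖R2 ≤ 352 Ω will meet the spec.)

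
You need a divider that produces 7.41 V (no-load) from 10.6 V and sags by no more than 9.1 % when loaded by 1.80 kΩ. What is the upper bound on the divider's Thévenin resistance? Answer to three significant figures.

R_th ≤ 180 Ω

Loading drop = R_th/(R_th + R_L) ≤ 0.0910, so R_th ≤ R_L · ε/(1−ε) = 1.80 kΩ × 0.0910/0.9090 = 180 Ω.
(Any R1, R2 with R2/(R1+R2) = 0.699 and R1‖R2 ≤ 180 Ω will meet the spec.)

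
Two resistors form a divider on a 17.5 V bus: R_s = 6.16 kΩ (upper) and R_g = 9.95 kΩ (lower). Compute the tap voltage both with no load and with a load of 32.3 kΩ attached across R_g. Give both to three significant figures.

Open-circuit: V = 17.5 × 9.95/(6.16 + 9.95) = 10.8 V.
With the load, R_g becomes R_g‖R_L = 7.607 kΩ, so V = 17.5 × 7.607/13.77 = 9.67 V.

Unloaded: 10.8 V; loaded: 9.67 V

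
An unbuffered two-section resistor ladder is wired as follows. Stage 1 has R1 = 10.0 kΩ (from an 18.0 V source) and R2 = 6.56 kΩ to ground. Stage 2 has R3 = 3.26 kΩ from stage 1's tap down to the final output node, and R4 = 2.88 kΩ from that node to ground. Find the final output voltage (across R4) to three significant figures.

Stage 2 presents R3+R4 = 6.140 kΩ as a load on stage 1's tap.
Stage 1's lower leg becomes R2‖(R3+R4) = 3.172 kΩ, so V_mid = 18.0 × 3.172/13.17 = 4.334 V.
Stage 2 is itself unloaded: V_out = V_mid × R4/(R3+R4) = 4.334 × 2.88/6.140 = 2.03 V.

V_out ≈ 2.03 V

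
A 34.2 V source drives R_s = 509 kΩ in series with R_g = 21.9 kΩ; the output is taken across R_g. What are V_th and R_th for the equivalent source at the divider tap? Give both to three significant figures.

V_th is the open-circuit tap voltage: 34.2 × 21.9/(509 + 21.9) = 1.41 V.
With the supply zeroed, R_s and R_g appear in parallel from the tap: R_th = R_s‖R_g = (509 × 21.9)/530.9 = 21.0 kΩ.

V_th = 1.41 V, R_th = 21.0 kΩ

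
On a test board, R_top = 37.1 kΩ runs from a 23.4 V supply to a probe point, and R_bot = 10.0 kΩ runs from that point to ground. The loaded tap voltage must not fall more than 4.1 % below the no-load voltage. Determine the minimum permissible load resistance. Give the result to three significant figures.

R_L(min) ≈ 184 kΩ

Output resistance R_th = R_top‖R_bot = (37.1 × 10.0)/47.10 = 7.877 kΩ.
The fractional drop is R_th/(R_th + R_L); requiring this ≤ 0.0410 gives R_L ≥ R_th(1/0.0410 − 1) = 7.877 × 23.39 = 184 kΩ.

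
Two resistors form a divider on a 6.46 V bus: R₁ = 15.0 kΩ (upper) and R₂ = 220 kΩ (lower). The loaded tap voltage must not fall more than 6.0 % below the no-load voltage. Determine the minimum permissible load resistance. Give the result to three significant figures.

Output resistance R_th = R₁‖R₂ = (15.0 × 220)/235.0 = 14.04 kΩ.
The fractional drop is R_th/(R_th + R_L); requiring this ≤ 0.0600 gives R_L ≥ R_th(1/0.0600 − 1) = 14.04 × 15.67 = 220 kΩ.

R_L(min) ≈ 220 kΩ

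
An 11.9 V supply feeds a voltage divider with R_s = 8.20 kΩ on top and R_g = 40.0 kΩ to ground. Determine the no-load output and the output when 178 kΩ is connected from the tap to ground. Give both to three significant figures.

Unloaded: 9.88 V; loaded: 9.51 V

Open-circuit: V = 11.9 × 40.0/(8.20 + 40.0) = 9.88 V.
With the load, R_g becomes R_g‖R_L = 32.66 kΩ, so V = 11.9 × 32.66/40.86 = 9.51 V.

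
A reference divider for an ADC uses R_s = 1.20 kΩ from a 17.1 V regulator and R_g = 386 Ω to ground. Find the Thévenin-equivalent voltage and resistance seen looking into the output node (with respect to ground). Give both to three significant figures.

V_th = 4.16 V, R_th = 292 Ω

V_th is the open-circuit tap voltage: 17.1 × 386/(1200 + 386) = 4.16 V.
With the supply zeroed, R_s and R_g appear in parallel from the tap: R_th = R_s‖R_g = (1200 × 386)/1586 = 292 Ω.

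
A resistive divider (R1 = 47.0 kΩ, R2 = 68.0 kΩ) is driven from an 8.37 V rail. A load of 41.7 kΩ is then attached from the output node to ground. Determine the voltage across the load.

V_out ≈ 2.97 V

The load sits in parallel with R2: R2‖R_L = (68.0 × 41.7) / (68.0 + 41.7) = 25.85 kΩ.
V_out = 8.37 × 25.85 / (47.0 + 25.85) = 8.37 × 25.85/72.85 = 2.97 V.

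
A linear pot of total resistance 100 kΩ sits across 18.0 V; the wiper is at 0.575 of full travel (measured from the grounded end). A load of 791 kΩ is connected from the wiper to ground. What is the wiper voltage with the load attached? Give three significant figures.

The wiper splits the pot into (1−α)R = 42.50 kΩ above and αR = 57.50 kΩ below.
Lower section ‖ load = 53.60 kΩ.
V_wiper = 18.0 × 53.60/(42.50 + 53.60) = 10.0 V.

V ≈ 10.0 V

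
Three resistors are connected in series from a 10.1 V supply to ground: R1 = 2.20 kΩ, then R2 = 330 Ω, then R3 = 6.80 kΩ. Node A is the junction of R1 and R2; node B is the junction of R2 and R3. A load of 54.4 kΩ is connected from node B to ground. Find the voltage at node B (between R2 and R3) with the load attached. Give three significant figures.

At node B, R3 is in parallel with the load: R3‖R_L = 6044 Ω.
Below node A the resistance is R2 + (R3‖R_L) = 6374 Ω, so V_A = 10.1 × 6374/8574 = 7.509 V.
Then V_B = V_A × (R3‖R_L)/(R2 + R3‖R_L) = 7.509 × 6044/6374 = 7.12 V.

V ≈ 7.12 V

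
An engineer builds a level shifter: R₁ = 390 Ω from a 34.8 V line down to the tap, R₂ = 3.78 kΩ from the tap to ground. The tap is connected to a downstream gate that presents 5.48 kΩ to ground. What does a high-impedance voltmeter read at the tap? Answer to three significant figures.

V_out ≈ 29.6 V

The load sits in parallel with R₂: R₂‖R_L = (3780 × 5480) / (3780 + 5480) = 2237 Ω.
V_out = 34.8 × 2237 / (390 + 2237) = 34.8 × 2237/2627 = 29.6 V.
(Unloaded it would have been 31.5 V.)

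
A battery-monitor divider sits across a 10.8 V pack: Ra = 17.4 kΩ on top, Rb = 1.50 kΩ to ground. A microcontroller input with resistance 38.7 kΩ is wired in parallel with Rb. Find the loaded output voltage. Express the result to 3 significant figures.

The load sits in parallel with Rb: Rb‖R_L = (1.50 × 38.7) / (1.50 + 38.7) = 1.444 kΩ.
V_out = 10.8 × 1.444 / (17.4 + 1.444) = 10.8 × 1.444/18.84 = 0.828 V.

V_out ≈ 0.828 V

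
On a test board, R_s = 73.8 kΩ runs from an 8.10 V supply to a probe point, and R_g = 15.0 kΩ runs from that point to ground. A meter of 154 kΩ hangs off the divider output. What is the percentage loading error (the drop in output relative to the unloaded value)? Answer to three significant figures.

7.49 %

The divider's output (Thévenin) resistance is R_s‖R_g = 12.47 kΩ.
Fractional drop under load = R_th/(R_th + R_L) = 12.47 / (12.47 + 154) = 0.07489.
So the output falls by 7.49 %.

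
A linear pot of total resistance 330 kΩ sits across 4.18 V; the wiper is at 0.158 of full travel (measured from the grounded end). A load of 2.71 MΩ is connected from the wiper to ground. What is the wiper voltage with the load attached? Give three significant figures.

V ≈ 0.650 V

The wiper splits the pot into (1−α)R = 277.9 kΩ above and αR = 52.14 kΩ below.
Lower section ‖ load = 51.16 kΩ.
V_wiper = 4.18 × 51.16/(277.9 + 51.16) = 0.650 V.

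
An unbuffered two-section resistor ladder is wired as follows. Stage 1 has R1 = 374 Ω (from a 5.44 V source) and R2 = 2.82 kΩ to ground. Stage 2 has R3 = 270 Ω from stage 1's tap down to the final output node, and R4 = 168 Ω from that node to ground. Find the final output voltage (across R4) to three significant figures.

Stage 2 presents R3+R4 = 438.0 Ω as a load on stage 1's tap.
Stage 1's lower leg becomes R2‖(R3+R4) = 379.1 Ω, so V_mid = 5.44 × 379.1/753.1 = 2.738 V.
Stage 2 is itself unloaded: V_out = V_mid × R4/(R3+R4) = 2.738 × 168/438.0 = 1.05 V.

V_out ≈ 1.05 V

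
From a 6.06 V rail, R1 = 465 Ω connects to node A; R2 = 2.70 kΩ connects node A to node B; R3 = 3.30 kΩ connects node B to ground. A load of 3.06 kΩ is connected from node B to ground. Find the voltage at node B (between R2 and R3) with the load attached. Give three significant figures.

V ≈ 2.02 V

At node B, R3 is in parallel with the load: R3‖R_L = 1588 Ω.
Below node A the resistance is R2 + (R3‖R_L) = 4288 Ω, so V_A = 6.06 × 4288/4753 = 5.467 V.
Then V_B = V_A × (R3‖R_L)/(R2 + R3‖R_L) = 5.467 × 1588/4288 = 2.02 V.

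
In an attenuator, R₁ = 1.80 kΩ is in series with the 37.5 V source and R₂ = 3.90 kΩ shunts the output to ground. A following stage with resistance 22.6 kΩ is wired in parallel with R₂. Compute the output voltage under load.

V_out ≈ 24.3 V

The load sits in parallel with R₂: R₂‖R_L = (3.90 × 22.6) / (3.90 + 22.6) = 3.326 kΩ.
V_out = 37.5 × 3.326 / (1.80 + 3.326) = 37.5 × 3.326/5.126 = 24.3 V.
(Unloaded it would have been 25.7 V.)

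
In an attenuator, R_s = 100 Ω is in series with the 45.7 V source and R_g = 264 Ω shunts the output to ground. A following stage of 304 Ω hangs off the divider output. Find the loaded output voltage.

The load sits in parallel with R_g: R_g‖R_L = (264 × 304) / (264 + 304) = 141.3 Ω.
V_out = 45.7 × 141.3 / (100 + 141.3) = 45.7 × 141.3/241.3 = 26.8 V.

V_out ≈ 26.8 V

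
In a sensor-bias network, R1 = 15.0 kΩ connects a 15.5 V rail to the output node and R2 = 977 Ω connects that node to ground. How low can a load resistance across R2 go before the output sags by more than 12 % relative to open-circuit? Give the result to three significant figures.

Output resistance R_th = R1‖R2 = (15000 × 977)/15980 = 917.3 Ω.
The fractional drop is R_th/(R_th + R_L); requiring this ≤ 0.120 gives R_L ≥ R_th(1/0.120 − 1) = 917.3 × 7.333 = 6.73 kΩ.

R_L(min) ≈ 6.73 kΩ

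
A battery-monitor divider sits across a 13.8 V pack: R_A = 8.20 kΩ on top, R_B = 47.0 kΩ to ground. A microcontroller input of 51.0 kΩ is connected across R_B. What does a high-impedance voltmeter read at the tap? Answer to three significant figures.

The load sits in parallel with R_B: R_B‖R_L = (47.0 × 51.0) / (47.0 + 51.0) = 24.46 kΩ.
V_out = 13.8 × 24.46 / (8.20 + 24.46) = 13.8 × 24.46/32.66 = 10.3 V.
(Unloaded it would have been 11.8 V.)

V_out ≈ 10.3 V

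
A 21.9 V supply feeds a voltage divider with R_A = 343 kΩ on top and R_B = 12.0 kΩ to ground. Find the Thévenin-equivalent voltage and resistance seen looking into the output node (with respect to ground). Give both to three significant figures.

V_th is the open-circuit tap voltage: 21.9 × 12.0/(343 + 12.0) = 0.740 V.
With the supply zeroed, R_A and R_B appear in parallel from the tap: R_th = R_A‖R_B = (343 × 12.0)/355.0 = 11.6 kΩ.

V_th = 0.740 V, R_th = 11.6 kΩ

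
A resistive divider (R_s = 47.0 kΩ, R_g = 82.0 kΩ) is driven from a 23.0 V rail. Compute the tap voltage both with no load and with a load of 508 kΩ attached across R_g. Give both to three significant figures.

Unloaded: 14.6 V; loaded: 13.8 V

Open-circuit: V = 23.0 × 82.0/(47.0 + 82.0) = 14.6 V.
With the load, R_g becomes R_g‖R_L = 70.60 kΩ, so V = 23.0 × 70.60/117.6 = 13.8 V.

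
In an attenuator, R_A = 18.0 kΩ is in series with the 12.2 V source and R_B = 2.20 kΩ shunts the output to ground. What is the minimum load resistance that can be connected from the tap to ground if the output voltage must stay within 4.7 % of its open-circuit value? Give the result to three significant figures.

Output resistance R_th = R_A‖R_B = (18.0 × 2.20)/20.20 = 1.960 kΩ.
The fractional drop is R_th/(R_th + R_L); requiring this ≤ 0.0470 gives R_L ≥ R_th(1/0.0470 − 1) = 1.960 × 20.28 = 39.8 kΩ.

R_L(min) ≈ 39.8 kΩ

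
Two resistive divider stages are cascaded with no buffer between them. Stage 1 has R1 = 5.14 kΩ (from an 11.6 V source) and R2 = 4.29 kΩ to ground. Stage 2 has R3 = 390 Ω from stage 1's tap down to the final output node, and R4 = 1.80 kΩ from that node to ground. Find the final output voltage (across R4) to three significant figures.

Stage 2 presents R3+R4 = 2190 Ω as a load on stage 1's tap.
Stage 1's lower leg becomes R2‖(R3+R4) = 1450 Ω, so V_mid = 11.6 × 1450/6590 = 2.552 V.
Stage 2 is itself unloaded: V_out = V_mid × R4/(R3+R4) = 2.552 × 1800/2190 = 2.10 V.

V_out ≈ 2.10 V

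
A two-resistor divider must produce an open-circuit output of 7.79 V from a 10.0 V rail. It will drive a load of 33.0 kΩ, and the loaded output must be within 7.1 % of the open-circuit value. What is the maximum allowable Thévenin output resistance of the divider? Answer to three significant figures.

R_th ≤ 2.52 kΩ

Loading drop = R_th/(R_th + R_L) ≤ 0.0710, so R_th ≤ R_L · ε/(1−ε) = 33.0 kΩ × 0.0710/0.9290 = 2.52 kΩ.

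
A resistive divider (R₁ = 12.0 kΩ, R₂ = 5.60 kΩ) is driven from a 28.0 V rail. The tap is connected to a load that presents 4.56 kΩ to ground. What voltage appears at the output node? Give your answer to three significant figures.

The load sits in parallel with R₂: R₂‖R_L = (5.60 × 4.56) / (5.60 + 4.56) = 2.513 kΩ.
V_out = 28.0 × 2.513 / (12.0 + 2.513) = 28.0 × 2.513/14.51 = 4.85 V.

V_out ≈ 4.85 V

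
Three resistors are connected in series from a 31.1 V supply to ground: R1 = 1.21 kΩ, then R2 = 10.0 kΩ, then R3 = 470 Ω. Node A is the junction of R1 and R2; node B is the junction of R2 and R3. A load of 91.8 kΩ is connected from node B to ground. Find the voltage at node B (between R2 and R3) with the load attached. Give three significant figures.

At node B, R3 is in parallel with the load: R3‖R_L = 467.6 Ω.
Below node A the resistance is R2 + (R3‖R_L) = 10470 Ω, so V_A = 31.1 × 10470/11680 = 27.88 V.
Then V_B = V_A × (R3‖R_L)/(R2 + R3‖R_L) = 27.88 × 467.6/10470 = 1.25 V.

V ≈ 1.25 V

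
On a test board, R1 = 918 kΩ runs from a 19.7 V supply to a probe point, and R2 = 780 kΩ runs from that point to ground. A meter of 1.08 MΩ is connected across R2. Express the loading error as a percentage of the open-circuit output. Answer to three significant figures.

28.1 %

Unloaded V = 19.7 × 780/1698 = 9.049 V.
Loaded: R2‖R_L = 452.9 kΩ, giving V = 19.7 × 452.9/1371 = 6.508 V.
Drop = (9.049 − 6.508) / 9.049 = 28.1 %.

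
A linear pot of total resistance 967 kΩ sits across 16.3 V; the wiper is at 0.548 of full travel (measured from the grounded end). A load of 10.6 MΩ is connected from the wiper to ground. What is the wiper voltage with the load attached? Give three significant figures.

The wiper splits the pot into (1−α)R = 437.1 kΩ above and αR = 529.9 kΩ below.
Lower section ‖ load = 504.7 kΩ.
V_wiper = 16.3 × 504.7/(437.1 + 504.7) = 8.74 V.

V ≈ 8.74 V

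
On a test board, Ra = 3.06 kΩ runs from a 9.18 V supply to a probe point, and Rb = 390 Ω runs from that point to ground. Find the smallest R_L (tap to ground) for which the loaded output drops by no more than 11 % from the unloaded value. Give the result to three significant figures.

Output resistance R_th = Ra‖Rb = (3060 × 390)/3450 = 345.9 Ω.
The fractional drop is R_th/(R_th + R_L); requiring this ≤ 0.110 gives R_L ≥ R_th(1/0.110 − 1) = 345.9 × 8.091 = 2.80 kΩ.

R_L(min) ≈ 2.80 kΩ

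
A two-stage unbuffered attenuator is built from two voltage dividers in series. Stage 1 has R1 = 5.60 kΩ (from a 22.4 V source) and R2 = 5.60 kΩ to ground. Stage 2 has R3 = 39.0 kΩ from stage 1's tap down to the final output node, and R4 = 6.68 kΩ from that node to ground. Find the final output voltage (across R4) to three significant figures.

Stage 2 presents R3+R4 = 45.68 kΩ as a load on stage 1's tap.
Stage 1's lower leg becomes R2‖(R3+R4) = 4.988 kΩ, so V_mid = 22.4 × 4.988/10.59 = 10.55 V.
Stage 2 is itself unloaded: V_out = V_mid × R4/(R3+R4) = 10.55 × 6.68/45.68 = 1.54 V.

V_out ≈ 1.54 V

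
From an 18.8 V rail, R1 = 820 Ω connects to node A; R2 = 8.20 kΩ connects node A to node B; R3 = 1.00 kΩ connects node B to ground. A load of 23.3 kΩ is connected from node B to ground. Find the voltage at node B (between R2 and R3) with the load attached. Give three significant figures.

At node B, R3 is in parallel with the load: R3‖R_L = 958.8 Ω.
Below node A the resistance is R2 + (R3‖R_L) = 9159 Ω, so V_A = 18.8 × 9159/9979 = 17.26 V.
Then V_B = V_A × (R3‖R_L)/(R2 + R3‖R_L) = 17.26 × 958.8/9159 = 1.81 V.

V ≈ 1.81 V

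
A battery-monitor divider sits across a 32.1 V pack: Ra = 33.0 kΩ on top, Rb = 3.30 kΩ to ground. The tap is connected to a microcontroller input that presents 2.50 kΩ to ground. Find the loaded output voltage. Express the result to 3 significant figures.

The load sits in parallel with Rb: Rb‖R_L = (3.30 × 2.50) / (3.30 + 2.50) = 1.422 kΩ.
V_out = 32.1 × 1.422 / (33.0 + 1.422) = 32.1 × 1.422/34.42 = 1.33 V.

V_out ≈ 1.33 V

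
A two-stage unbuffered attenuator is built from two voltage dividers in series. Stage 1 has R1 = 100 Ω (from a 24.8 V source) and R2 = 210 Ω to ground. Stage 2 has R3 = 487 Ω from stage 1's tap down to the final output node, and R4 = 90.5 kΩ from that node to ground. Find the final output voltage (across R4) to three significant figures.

V_out ≈ 16.7 V

Stage 2 presents R3+R4 = 90990 Ω as a load on stage 1's tap.
Stage 1's lower leg becomes R2‖(R3+R4) = 209.5 Ω, so V_mid = 24.8 × 209.5/309.5 = 16.79 V.
Stage 2 is itself unloaded: V_out = V_mid × R4/(R3+R4) = 16.79 × 90500/90990 = 16.7 V.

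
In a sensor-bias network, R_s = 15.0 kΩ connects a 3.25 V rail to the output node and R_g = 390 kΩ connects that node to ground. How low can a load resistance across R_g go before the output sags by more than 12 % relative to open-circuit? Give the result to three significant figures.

Output resistance R_th = R_s‖R_g = (15.0 × 390)/405.0 = 14.44 kΩ.
The fractional drop is R_th/(R_th + R_L); requiring this ≤ 0.120 gives R_L ≥ R_th(1/0.120 − 1) = 14.44 × 7.333 = 106 kΩ.

R_L(min) ≈ 106 kΩ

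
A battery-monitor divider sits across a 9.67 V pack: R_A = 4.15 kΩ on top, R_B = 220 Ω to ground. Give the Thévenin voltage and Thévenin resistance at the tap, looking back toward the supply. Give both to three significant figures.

V_th is the open-circuit tap voltage: 9.67 × 220/(4150 + 220) = 0.487 V.
With the supply zeroed, R_A and R_B appear in parallel from the tap: R_th = R_A‖R_B = (4150 × 220)/4370 = 209 Ω.

V_th = 0.487 V, R_th = 209 Ω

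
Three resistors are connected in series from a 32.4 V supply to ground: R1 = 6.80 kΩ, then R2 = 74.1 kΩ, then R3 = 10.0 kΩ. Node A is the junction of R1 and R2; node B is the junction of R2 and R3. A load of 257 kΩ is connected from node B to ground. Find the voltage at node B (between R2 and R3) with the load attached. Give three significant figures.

At node B, R3 is in parallel with the load: R3‖R_L = 9.625 kΩ.
Below node A the resistance is R2 + (R3‖R_L) = 83.73 kΩ, so V_A = 32.4 × 83.73/90.53 = 29.97 V.
Then V_B = V_A × (R3‖R_L)/(R2 + R3‖R_L) = 29.97 × 9.625/83.73 = 3.45 V.

V ≈ 3.45 V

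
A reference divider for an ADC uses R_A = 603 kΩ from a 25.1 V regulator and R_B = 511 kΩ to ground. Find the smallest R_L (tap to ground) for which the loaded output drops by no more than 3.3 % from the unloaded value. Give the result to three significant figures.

Output resistance R_th = R_A‖R_B = (603 × 511)/1114 = 276.6 kΩ.
The fractional drop is R_th/(R_th + R_L); requiring this ≤ 0.0330 gives R_L ≥ R_th(1/0.0330 − 1) = 276.6 × 29.30 = 8.11 MΩ.

R_L(min) ≈ 8.11 MΩ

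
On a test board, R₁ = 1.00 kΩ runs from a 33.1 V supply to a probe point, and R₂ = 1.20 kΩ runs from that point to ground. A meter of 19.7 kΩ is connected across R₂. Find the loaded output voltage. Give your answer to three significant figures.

The load sits in parallel with R₂: R₂‖R_L = (1.20 × 19.7) / (1.20 + 19.7) = 1.131 kΩ.
V_out = 33.1 × 1.131 / (1.00 + 1.131) = 33.1 × 1.131/2.131 = 17.6 V.

V_out ≈ 17.6 V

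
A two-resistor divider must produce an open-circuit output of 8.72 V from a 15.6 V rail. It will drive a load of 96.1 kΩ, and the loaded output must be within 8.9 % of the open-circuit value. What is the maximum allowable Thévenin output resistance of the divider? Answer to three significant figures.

R_th ≤ 9.39 kΩ

Loading drop = R_th/(R_th + R_L) ≤ 0.0890, so R_th ≤ R_L · ε/(1−ε) = 96.1 kΩ × 0.0890/0.9110 = 9.39 kΩ.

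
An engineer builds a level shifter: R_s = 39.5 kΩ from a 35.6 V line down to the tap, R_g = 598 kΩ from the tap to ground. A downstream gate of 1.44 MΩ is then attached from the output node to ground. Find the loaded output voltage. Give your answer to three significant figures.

V_out ≈ 32.6 V

The load sits in parallel with R_g: R_g‖R_L = (598 × 1440) / (598 + 1440) = 422.5 kΩ.
V_out = 35.6 × 422.5 / (39.5 + 422.5) = 35.6 × 422.5/462.0 = 32.6 V.
(Unloaded it would have been 33.4 V.)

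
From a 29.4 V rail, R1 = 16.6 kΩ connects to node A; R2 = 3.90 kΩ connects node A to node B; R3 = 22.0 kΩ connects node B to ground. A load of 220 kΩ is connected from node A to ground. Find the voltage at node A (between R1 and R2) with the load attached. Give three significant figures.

Below node A the series string R2+R3 = 25.90 kΩ sits in parallel with the 220 kΩ load: 23.17 kΩ.
V_A = 29.4 × 23.17/(16.6 + 23.17) = 17.1 V.

V ≈ 17.1 V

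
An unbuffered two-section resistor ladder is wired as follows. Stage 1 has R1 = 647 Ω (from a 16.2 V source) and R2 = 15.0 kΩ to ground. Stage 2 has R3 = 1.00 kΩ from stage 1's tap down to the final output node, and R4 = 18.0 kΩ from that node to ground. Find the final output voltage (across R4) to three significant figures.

Stage 2 presents R3+R4 = 19000 Ω as a load on stage 1's tap.
Stage 1's lower leg becomes R2‖(R3+R4) = 8382 Ω, so V_mid = 16.2 × 8382/9029 = 15.04 V.
Stage 2 is itself unloaded: V_out = V_mid × R4/(R3+R4) = 15.04 × 18000/19000 = 14.2 V.

V_out ≈ 14.2 V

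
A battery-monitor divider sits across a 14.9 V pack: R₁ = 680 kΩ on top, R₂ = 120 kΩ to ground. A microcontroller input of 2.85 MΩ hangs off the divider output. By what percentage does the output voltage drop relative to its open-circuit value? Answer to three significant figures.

3.46 %

The divider's output (Thévenin) resistance is R₁‖R₂ = 102.0 kΩ.
Fractional drop under load = R_th/(R_th + R_L) = 102.0 / (102.0 + 2850) = 0.03455.
So the output falls by 3.46 %.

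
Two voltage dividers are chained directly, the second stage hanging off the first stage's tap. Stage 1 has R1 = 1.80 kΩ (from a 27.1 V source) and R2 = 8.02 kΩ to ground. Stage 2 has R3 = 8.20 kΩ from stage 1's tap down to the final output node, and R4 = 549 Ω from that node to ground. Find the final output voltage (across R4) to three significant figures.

V_out ≈ 1.19 V

Stage 2 presents R3+R4 = 8749 Ω as a load on stage 1's tap.
Stage 1's lower leg becomes R2‖(R3+R4) = 4184 Ω, so V_mid = 27.1 × 4184/5984 = 18.95 V.
Stage 2 is itself unloaded: V_out = V_mid × R4/(R3+R4) = 18.95 × 549/8749 = 1.19 V.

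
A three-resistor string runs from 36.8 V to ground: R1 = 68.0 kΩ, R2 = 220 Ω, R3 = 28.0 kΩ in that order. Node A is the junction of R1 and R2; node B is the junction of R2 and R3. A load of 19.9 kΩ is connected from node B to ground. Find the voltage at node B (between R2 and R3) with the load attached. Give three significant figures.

V ≈ 5.36 V

At node B, R3 is in parallel with the load: R3‖R_L = 11630 Ω.
Below node A the resistance is R2 + (R3‖R_L) = 11850 Ω, so V_A = 36.8 × 11850/79850 = 5.462 V.
Then V_B = V_A × (R3‖R_L)/(R2 + R3‖R_L) = 5.462 × 11630/11850 = 5.36 V.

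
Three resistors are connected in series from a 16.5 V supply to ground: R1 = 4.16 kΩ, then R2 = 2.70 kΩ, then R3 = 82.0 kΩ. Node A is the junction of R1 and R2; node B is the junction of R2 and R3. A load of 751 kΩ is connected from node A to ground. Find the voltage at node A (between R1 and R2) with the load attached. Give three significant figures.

Below node A the series string R2+R3 = 84.70 kΩ sits in parallel with the 751 kΩ load: 76.12 kΩ.
V_A = 16.5 × 76.12/(4.16 + 76.12) = 15.6 V.

V ≈ 15.6 V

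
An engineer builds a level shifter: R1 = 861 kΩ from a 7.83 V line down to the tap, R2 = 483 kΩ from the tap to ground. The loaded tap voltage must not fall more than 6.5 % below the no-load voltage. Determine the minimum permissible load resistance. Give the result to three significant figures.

R_L(min) ≈ 4.45 MΩ

Output resistance R_th = R1‖R2 = (861 × 483)/1344 = 309.4 kΩ.
The fractional drop is R_th/(R_th + R_L); requiring this ≤ 0.0650 gives R_L ≥ R_th(1/0.0650 − 1) = 309.4 × 14.38 = 4.45 MΩ.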